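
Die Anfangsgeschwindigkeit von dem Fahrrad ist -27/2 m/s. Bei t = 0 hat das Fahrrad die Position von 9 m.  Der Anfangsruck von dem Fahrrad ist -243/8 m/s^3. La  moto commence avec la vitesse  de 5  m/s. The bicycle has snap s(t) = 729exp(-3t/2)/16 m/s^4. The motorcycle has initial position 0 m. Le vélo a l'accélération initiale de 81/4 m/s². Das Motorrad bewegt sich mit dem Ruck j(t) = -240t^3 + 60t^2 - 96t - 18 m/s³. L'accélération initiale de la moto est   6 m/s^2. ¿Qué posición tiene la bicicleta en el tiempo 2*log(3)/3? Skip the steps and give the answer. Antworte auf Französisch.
x(2*log(3)/3) = 3.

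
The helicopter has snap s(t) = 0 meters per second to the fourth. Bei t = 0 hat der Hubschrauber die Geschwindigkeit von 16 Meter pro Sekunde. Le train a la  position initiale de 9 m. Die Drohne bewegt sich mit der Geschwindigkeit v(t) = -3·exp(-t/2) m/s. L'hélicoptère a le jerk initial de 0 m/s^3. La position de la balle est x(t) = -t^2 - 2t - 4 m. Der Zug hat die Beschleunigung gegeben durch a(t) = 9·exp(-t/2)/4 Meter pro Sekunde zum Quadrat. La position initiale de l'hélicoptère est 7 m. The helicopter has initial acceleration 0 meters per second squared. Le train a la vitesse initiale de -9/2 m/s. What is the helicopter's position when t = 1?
To solve this, we need to take 4 antiderivatives of our snap equation s(t) = 0. Taking ∫s(t)dt and applying j(0) = 0, we find j(t) = 0. Integrating jerk and using the initial condition a(0) = 0, we get a(t) = 0. Taking ∫a(t)dt and applying v(0) = 16, we find v(t) = 16. The antiderivative of velocity, with x(0) = 7, gives position: x(t) = 16·t + 7. We have position x(t) = 16·t + 7. Substituting t = 1: x(1) = 23.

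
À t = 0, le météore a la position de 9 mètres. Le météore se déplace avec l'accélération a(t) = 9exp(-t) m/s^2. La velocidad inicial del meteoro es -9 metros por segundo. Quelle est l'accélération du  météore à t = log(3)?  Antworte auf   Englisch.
Using a(t) = 9·exp(-t) and substituting t = log(3), we find a = 3.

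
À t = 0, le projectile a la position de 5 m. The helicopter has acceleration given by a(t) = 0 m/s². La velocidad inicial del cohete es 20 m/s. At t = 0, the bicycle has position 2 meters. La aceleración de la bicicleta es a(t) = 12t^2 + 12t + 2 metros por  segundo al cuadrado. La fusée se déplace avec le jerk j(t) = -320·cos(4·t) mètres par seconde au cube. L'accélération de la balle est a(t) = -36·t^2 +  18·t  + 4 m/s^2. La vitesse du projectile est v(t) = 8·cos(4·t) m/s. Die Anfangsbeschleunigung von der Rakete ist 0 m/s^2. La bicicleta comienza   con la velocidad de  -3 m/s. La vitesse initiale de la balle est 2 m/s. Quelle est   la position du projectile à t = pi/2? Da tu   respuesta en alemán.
Um dies zu lösen, müssen wir 1 Stammfunktion unserer Gleichung für die Geschwindigkeit v(t) = 8·cos(4·t) finden. Mit ∫v(t)dt und Anwendung von x(0) = 5, finden wir x(t) = 2·sin(4·t) + 5. Wir haben die Position x(t) = 2·sin(4·t) + 5. Durch Einsetzen von t = pi/2: x(pi/2) = 5.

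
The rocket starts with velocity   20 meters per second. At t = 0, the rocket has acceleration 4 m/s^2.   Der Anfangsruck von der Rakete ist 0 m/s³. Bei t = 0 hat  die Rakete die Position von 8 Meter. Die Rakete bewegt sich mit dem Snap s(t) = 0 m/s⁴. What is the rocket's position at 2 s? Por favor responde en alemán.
Ausgehend von dem Snap s(t) = 0, nehmen wir 4 Integrale. Die Stammfunktion von dem Snap ist der Ruck. Mit j(0) = 0 erhalten wir j(t) = 0. Mit ∫j(t)dt und Anwendung von a(0) = 4, finden wir a(t) = 4. Durch Integration von der Beschleunigung und Verwendung der Anfangsbedingung v(0) = 20, erhalten wir v(t) = 4·t + 20. Das Integral von der Geschwindigkeit, mit x(0) = 8, ergibt die Position: x(t) = 2·t^2 + 20·t + 8. Wir haben die Position x(t) = 2·t^2 + 20·t + 8. Durch Einsetzen von t = 2: x(2) = 56.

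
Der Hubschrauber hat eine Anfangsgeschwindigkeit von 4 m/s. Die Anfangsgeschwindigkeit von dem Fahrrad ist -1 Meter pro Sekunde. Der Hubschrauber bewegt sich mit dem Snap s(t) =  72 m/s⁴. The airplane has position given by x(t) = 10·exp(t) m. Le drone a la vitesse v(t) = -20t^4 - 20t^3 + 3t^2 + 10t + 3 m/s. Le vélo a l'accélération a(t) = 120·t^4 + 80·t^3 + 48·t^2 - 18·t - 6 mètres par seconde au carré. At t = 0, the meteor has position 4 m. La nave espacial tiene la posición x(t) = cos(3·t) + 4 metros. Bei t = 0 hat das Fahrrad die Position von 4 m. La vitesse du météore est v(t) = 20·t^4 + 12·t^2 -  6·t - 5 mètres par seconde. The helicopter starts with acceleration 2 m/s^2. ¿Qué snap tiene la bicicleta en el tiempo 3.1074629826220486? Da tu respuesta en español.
Para resolver esto, necesitamos tomar 2 derivadas de nuestra ecuación de la aceleración a(t) = 120·t^4 + 80·t^3 + 48·t^2 - 18·t - 6. Derivando la aceleración, obtenemos la sacudida: j(t) = 480·t^3 + 240·t^2 + 96·t - 18. La derivada de la sacudida da el snap: s(t) = 1440·t^2 + 480·t + 96. De la ecuación del snap s(t) = 1440·t^2 + 480·t + 96, sustituimos t = 3.1074629826220486 para obtener s = 15492.6919429061.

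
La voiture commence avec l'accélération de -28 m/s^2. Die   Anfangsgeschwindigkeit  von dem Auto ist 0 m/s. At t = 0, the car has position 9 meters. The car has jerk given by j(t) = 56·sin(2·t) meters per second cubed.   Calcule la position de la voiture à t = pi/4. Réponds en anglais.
Starting from jerk j(t) = 56·sin(2·t), we take 3 integrals. Taking ∫j(t)dt and applying a(0) = -28, we find a(t) = -28·cos(2·t). Finding the integral of a(t) and using v(0) = 0: v(t) = -14·sin(2·t). Integrating velocity and using the initial condition x(0) = 9, we get x(t) = 7·cos(2·t) + 2. From the given position equation x(t) = 7·cos(2·t) + 2, we substitute t = pi/4 to get x = 2.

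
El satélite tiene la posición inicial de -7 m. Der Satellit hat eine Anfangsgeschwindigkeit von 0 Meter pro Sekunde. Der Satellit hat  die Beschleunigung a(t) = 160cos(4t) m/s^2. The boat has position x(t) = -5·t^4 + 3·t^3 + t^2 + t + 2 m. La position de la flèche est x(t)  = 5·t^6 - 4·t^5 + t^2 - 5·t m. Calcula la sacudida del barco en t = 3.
Partiendo de la posición x(t) = -5·t^4 + 3·t^3 + t^2 + t + 2, tomamos 3 derivadas. La derivada de la posición da la velocidad: v(t) = -20·t^3 + 9·t^2 + 2·t + 1. Tomando d/dt de v(t), encontramos a(t) = -60·t^2 + 18·t + 2. Tomando d/dt de a(t), encontramos j(t) = 18 - 120·t. Tenemos la sacudida j(t) = 18 - 120·t. Sustituyendo t = 3: j(3) = -342.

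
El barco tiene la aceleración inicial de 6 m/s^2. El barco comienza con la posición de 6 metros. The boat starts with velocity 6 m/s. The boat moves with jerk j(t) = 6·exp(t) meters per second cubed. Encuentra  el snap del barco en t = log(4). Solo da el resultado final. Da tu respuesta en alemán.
Bei t = log(4), s = 24.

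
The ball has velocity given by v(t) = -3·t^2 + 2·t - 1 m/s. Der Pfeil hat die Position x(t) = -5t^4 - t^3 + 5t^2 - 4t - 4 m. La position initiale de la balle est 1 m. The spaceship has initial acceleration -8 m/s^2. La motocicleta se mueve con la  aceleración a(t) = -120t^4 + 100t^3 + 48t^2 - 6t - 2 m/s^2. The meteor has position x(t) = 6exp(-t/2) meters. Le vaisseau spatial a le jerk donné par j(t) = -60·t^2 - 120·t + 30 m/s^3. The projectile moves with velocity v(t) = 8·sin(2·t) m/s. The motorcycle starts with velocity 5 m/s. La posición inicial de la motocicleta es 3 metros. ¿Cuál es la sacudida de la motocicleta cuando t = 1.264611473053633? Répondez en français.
Nous devons dériver notre équation de l'accélération a(t) = -120·t^4 + 100·t^3 + 48·t^2 - 6·t - 2 1 fois. En prenant d/dt de a(t), nous trouvons j(t) = -480·t^3 + 300·t^2 + 96·t - 6. Nous avons le jerk j(t) = -480·t^3 + 300·t^2 + 96·t - 6. En substituant t = 1.264611473053633: j(1.264611473053633) = -375.586248234203.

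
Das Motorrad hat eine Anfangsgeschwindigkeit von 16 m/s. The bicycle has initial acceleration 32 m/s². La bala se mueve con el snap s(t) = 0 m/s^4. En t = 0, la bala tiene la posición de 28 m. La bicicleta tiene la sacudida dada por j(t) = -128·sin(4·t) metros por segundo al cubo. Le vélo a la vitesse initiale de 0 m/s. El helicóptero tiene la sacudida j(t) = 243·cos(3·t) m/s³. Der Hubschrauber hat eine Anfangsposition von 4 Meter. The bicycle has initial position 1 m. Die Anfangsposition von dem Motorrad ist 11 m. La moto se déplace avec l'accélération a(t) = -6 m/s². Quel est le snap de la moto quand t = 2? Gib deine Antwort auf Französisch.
Pour résoudre ceci, nous devons prendre 2 dérivées de notre équation de l'accélération a(t) = -6. En prenant d/dt de a(t), nous trouvons j(t) = 0. La dérivée du jerk donne le snap: s(t) = 0. Nous avons le snap s(t) = 0. En substituant t = 2: s(2) = 0.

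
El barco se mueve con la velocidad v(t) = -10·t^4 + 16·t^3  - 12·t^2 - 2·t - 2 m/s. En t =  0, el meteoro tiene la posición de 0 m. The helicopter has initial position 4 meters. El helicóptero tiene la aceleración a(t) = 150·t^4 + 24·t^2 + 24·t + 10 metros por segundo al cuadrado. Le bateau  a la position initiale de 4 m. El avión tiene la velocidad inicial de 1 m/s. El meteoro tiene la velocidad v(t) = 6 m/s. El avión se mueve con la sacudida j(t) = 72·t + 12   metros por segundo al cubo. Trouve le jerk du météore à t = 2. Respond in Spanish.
Debemos derivar nuestra ecuación de la velocidad v(t) = 6 2 veces. Tomando d/dt de v(t), encontramos a(t) = 0. Tomando d/dt de a(t), encontramos j(t) = 0. De la ecuación de la sacudida j(t) = 0, sustituimos t = 2 para obtener j = 0.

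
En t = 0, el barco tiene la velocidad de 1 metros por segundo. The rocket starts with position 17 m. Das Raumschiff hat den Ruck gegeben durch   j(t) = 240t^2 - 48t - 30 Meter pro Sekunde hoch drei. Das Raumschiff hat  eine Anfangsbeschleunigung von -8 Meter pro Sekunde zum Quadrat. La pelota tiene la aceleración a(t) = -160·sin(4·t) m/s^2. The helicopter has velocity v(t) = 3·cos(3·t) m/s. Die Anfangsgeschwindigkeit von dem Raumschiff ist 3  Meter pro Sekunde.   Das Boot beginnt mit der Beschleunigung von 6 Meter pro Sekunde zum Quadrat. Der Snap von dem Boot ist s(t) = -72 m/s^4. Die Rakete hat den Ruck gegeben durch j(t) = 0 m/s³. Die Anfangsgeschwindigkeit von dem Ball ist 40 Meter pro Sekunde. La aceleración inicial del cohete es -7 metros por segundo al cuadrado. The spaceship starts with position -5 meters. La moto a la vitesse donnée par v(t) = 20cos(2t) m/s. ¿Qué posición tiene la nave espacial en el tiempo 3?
Para resolver esto, necesitamos tomar 3 antiderivadas de nuestra ecuación de la sacudida j(t) = 240·t^2 - 48·t - 30. La integral de la sacudida, con a(0) = -8, da la aceleración: a(t) = 80·t^3 - 24·t^2 - 30·t - 8. Integrando la aceleración y usando la condición inicial v(0) = 3, obtenemos v(t) = 20·t^4 - 8·t^3 - 15·t^2 - 8·t + 3. Tomando ∫v(t)dt y aplicando x(0) = -5, encontramos x(t) = 4·t^5 - 2·t^4 - 5·t^3 - 4·t^2 + 3·t - 5. De la ecuación de la posición x(t) = 4·t^5 - 2·t^4 - 5·t^3 - 4·t^2 + 3·t - 5, sustituimos t = 3 para obtener x = 643.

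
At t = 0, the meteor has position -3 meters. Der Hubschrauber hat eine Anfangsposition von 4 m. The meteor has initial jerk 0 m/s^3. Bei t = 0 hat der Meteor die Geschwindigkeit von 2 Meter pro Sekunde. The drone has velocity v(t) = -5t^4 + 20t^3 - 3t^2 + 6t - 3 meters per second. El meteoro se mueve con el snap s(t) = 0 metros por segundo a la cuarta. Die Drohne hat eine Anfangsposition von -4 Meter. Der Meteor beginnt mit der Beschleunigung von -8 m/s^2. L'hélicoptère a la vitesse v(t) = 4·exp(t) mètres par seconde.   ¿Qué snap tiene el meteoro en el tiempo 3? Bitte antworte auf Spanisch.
De la ecuación del snap s(t) = 0, sustituimos t = 3 para obtener s = 0.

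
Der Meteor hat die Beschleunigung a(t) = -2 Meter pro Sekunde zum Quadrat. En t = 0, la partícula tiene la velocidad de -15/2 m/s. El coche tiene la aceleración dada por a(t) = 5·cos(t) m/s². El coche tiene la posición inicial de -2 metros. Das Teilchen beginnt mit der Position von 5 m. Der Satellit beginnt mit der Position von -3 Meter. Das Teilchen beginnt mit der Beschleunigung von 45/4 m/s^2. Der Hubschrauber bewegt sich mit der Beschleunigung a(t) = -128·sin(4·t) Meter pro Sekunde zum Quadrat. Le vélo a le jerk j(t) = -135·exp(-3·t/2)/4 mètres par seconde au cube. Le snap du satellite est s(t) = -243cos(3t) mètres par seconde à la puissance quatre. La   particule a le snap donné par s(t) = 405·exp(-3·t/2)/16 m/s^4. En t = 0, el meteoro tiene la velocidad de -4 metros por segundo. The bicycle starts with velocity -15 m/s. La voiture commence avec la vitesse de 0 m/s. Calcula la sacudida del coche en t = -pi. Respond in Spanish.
Debemos derivar nuestra ecuación de la aceleración a(t) = 5·cos(t) 1 vez. Derivando la aceleración, obtenemos la sacudida: j(t) = -5·sin(t). Tenemos la sacudida j(t) = -5·sin(t). Sustituyendo t = -pi: j(-pi) = 0.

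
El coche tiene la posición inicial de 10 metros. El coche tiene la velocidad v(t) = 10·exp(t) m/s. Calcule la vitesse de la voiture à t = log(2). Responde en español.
Usando v(t) = 10·exp(t) y sustituyendo t = log(2), encontramos v = 20.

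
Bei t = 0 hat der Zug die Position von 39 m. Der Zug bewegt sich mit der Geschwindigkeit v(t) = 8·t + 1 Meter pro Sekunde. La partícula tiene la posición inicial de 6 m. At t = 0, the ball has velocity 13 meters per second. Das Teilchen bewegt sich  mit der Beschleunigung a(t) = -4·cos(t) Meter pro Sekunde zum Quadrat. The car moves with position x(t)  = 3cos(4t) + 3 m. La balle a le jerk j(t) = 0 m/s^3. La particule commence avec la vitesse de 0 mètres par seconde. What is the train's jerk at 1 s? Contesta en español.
Debemos derivar nuestra ecuación de la velocidad v(t) = 8·t + 1 2 veces. La derivada de la velocidad da la aceleración: a(t) = 8. La derivada de la aceleración da la sacudida: j(t) = 0. Usando j(t) = 0 y sustituyendo t = 1, encontramos j = 0.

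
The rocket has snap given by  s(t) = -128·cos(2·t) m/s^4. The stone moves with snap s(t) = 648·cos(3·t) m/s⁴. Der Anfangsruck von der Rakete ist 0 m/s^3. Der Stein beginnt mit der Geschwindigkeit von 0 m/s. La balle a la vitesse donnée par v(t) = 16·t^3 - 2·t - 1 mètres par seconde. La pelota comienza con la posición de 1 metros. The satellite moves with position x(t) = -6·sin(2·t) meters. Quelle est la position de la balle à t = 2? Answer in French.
En partant de la vitesse v(t) = 16·t^3 - 2·t - 1, nous prenons 1 intégrale. La primitive de la vitesse, avec x(0) = 1, donne la position: x(t) = 4·t^4 - t^2 - t + 1. De l'équation de la position x(t) = 4·t^4 - t^2 - t + 1, nous substituons t = 2 pour obtenir x = 59.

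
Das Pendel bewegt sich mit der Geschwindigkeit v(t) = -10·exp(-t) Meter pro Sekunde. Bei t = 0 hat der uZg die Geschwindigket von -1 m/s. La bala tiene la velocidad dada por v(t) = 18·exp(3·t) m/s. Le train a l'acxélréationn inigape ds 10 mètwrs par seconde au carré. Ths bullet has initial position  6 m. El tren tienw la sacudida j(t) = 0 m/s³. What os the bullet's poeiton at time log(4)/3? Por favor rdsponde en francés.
Nous devons trouver l'intégrale de notre équation de la vitesse v(t) = 18·exp(3·t) 1 fois. En intégrant la vitesse et en utilisant la condition initiale x(0) = 6, nous obtenons x(t) = 6·exp(3·t). De l'équation de la position x(t) = 6·exp(3·t), nous substituons t = log(4)/3 pour obtenir x = 24.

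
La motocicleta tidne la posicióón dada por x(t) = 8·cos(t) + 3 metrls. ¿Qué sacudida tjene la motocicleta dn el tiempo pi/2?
Para resolver esto, necesitamos tomar 3 derivadas de nuestra ecuación de la posición x(t) = 8·cos(t) + 3. Derivando la posición, obtenemos la velocidad: v(t) = -8·sin(t). La derivada de la velocidad da la aceleración: a(t) = -8·cos(t). La derivada de la aceleración da la sacudida: j(t) = 8·sin(t). Tenemos la sacudida j(t) = 8·sin(t). Sustituyendo t = pi/2: j(pi/2) = 8.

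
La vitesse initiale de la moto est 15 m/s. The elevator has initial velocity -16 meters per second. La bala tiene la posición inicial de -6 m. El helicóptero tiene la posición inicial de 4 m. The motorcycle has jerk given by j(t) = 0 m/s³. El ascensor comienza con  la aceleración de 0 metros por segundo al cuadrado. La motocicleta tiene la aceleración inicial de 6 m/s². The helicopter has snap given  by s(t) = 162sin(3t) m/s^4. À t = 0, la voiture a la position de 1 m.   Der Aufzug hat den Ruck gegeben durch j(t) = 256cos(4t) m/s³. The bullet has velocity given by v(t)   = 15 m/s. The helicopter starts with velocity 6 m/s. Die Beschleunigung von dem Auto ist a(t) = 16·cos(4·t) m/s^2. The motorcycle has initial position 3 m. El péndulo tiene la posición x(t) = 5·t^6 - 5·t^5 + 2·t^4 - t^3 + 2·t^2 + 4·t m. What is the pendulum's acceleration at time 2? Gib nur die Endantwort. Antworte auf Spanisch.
La respuesta es 1688.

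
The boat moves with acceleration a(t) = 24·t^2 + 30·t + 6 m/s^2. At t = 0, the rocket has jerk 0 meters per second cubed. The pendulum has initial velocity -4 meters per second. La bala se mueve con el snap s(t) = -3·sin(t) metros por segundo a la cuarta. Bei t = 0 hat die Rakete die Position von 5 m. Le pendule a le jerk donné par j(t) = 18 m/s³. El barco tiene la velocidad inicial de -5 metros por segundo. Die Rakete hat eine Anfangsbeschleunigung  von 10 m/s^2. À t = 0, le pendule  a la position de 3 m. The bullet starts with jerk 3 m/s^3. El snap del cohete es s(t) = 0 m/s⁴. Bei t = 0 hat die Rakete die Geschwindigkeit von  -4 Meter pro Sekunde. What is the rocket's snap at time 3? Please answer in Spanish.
Tenemos el snap s(t) = 0. Sustituyendo t = 3: s(3) = 0.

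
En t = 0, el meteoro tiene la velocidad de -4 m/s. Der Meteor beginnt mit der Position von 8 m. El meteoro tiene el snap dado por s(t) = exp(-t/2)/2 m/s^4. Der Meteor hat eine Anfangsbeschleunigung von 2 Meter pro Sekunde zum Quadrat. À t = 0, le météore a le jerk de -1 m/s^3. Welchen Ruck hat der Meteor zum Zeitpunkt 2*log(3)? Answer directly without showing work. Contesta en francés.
Le jerk à t = 2*log(3) est j = -1/3.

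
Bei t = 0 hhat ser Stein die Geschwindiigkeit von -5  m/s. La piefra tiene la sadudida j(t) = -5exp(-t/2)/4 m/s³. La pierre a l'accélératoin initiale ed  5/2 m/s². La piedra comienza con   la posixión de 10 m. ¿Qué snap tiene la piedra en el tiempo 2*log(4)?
Debemos derivar nuestra ecuación de la sacudida j(t) = -5·exp(-t/2)/4 1 vez. Tomando d/dt de j(t), encontramos s(t) = 5·exp(-t/2)/8. De la ecuación del snap s(t) = 5·exp(-t/2)/8, sustituimos t = 2*log(4) para obtener s = 5/32.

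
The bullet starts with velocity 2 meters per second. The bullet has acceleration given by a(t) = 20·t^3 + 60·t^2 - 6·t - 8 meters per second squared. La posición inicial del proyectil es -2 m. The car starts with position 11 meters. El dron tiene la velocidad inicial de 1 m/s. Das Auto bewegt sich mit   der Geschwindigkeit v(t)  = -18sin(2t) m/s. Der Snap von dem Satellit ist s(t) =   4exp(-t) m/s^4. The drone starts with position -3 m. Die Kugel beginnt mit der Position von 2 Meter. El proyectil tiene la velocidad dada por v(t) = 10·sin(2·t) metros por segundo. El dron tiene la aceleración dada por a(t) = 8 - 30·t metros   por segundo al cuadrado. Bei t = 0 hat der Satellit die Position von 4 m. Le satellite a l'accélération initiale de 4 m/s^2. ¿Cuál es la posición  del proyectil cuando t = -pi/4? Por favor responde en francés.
Pour résoudre ceci, nous devons prendre 1 primitive de notre équation de la vitesse v(t) = 10·sin(2·t). La primitive de la vitesse est la position. En utilisant x(0) = -2, nous obtenons x(t) = 3 - 5·cos(2·t). Nous avons la position x(t) = 3 - 5·cos(2·t). En substituant t = -pi/4: x(-pi/4) = 3.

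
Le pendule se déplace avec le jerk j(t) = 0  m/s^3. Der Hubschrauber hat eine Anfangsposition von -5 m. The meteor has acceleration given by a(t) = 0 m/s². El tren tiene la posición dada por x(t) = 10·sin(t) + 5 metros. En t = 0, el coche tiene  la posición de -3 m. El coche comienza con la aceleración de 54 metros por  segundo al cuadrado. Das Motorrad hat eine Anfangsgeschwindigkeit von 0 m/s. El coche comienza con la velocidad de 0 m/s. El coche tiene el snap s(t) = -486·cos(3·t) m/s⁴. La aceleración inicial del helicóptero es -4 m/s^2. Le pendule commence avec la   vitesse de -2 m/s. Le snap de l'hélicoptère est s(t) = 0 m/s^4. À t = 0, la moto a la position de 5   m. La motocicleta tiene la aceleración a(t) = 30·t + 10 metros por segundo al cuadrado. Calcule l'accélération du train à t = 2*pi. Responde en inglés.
We must differentiate our position equation x(t) = 10·sin(t) + 5 2 times. Taking d/dt of x(t), we find v(t) = 10·cos(t). Differentiating velocity, we get acceleration: a(t) = -10·sin(t). We have acceleration a(t) = -10·sin(t). Substituting t = 2*pi: a(2*pi) = 0.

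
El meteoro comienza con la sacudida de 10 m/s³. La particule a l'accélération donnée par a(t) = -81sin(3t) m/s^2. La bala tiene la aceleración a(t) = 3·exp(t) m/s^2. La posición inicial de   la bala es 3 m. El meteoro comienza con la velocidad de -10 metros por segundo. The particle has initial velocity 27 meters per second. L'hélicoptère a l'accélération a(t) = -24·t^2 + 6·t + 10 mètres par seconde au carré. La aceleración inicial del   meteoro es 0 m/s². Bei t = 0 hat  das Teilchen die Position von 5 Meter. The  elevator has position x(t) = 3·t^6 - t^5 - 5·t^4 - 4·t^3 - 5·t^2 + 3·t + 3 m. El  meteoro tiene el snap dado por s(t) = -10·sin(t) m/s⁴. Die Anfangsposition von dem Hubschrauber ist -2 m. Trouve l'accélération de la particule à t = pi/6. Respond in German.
Wir haben die Beschleunigung a(t) = -81·sin(3·t). Durch Einsetzen von t = pi/6: a(pi/6) = -81.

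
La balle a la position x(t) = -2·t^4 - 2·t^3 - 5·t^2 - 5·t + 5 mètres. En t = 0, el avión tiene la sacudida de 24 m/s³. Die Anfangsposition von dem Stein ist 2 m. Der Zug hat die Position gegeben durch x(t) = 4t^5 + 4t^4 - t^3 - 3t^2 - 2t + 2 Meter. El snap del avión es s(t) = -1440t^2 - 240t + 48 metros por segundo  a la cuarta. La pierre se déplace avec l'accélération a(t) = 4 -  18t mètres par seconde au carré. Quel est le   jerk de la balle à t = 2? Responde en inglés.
We must differentiate our position equation x(t) = -2·t^4 - 2·t^3 - 5·t^2 - 5·t + 5 3 times. Taking d/dt of x(t), we find v(t) = -8·t^3 - 6·t^2 - 10·t - 5. The derivative of velocity gives acceleration: a(t) = -24·t^2 - 12·t - 10. The derivative of acceleration gives jerk: j(t) = -48·t - 12. From the given jerk equation j(t) = -48·t - 12, we substitute t = 2 to get j = -108.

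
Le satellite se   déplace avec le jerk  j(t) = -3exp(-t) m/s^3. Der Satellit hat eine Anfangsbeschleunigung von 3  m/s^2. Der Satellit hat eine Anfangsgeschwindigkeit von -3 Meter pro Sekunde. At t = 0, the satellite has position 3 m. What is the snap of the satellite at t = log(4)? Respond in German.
Ausgehend von dem Ruck j(t) = -3·exp(-t), nehmen wir 1 Ableitung. Durch Ableiten von dem Ruck erhalten wir den Snap: s(t) = 3·exp(-t). Aus der Gleichung für den Snap s(t) = 3·exp(-t), setzen wir t = log(4) ein und erhalten s = 3/4.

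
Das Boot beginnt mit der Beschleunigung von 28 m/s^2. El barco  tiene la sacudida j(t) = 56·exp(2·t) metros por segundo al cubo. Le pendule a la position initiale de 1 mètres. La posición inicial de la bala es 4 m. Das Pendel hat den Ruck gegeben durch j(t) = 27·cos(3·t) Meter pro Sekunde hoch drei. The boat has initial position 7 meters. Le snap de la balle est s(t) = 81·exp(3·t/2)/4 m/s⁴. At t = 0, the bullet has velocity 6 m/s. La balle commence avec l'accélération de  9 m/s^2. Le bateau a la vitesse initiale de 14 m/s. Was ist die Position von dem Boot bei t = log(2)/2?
Wir müssen unsere Gleichung für den Ruck j(t) = 56·exp(2·t) 3-mal integrieren. Mit ∫j(t)dt und Anwendung von a(0) = 28, finden wir a(t) = 28·exp(2·t). Mit ∫a(t)dt und Anwendung von v(0) = 14, finden wir v(t) = 14·exp(2·t). Die Stammfunktion von der Geschwindigkeit, mit x(0) = 7, ergibt die Position: x(t) = 7·exp(2·t). Mit x(t) = 7·exp(2·t) und Einsetzen von t = log(2)/2, finden wir x = 14.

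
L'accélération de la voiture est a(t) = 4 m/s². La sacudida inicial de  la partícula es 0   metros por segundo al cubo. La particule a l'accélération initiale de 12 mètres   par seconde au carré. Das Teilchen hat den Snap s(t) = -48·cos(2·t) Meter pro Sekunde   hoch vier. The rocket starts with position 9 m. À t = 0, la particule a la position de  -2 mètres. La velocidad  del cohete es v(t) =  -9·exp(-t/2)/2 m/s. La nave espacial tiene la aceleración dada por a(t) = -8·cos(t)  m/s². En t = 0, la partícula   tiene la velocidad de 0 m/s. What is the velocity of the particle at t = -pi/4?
We must find the antiderivative of our snap equation s(t) = -48·cos(2·t) 3 times. Taking ∫s(t)dt and applying j(0) = 0, we find j(t) = -24·sin(2·t). Taking ∫j(t)dt and applying a(0) = 12, we find a(t) = 12·cos(2·t). Taking ∫a(t)dt and applying v(0) = 0, we find v(t) = 6·sin(2·t). From the given velocity equation v(t) = 6·sin(2·t), we substitute t = -pi/4 to get v = -6.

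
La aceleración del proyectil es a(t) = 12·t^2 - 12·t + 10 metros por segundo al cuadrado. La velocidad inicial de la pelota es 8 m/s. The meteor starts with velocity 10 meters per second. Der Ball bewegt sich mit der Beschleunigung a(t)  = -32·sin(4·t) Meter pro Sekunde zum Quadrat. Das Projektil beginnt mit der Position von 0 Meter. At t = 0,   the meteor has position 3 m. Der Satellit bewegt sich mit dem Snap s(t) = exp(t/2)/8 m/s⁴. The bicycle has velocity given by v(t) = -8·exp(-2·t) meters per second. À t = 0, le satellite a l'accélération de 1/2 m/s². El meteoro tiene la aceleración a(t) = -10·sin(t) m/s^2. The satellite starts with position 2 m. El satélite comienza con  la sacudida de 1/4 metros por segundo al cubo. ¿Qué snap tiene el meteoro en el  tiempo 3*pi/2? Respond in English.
Starting from acceleration a(t) = -10·sin(t), we take 2 derivatives. The derivative of acceleration gives jerk: j(t) = -10·cos(t). The derivative of jerk gives snap: s(t) = 10·sin(t). From the given snap equation s(t) = 10·sin(t), we substitute t = 3*pi/2 to get s = -10.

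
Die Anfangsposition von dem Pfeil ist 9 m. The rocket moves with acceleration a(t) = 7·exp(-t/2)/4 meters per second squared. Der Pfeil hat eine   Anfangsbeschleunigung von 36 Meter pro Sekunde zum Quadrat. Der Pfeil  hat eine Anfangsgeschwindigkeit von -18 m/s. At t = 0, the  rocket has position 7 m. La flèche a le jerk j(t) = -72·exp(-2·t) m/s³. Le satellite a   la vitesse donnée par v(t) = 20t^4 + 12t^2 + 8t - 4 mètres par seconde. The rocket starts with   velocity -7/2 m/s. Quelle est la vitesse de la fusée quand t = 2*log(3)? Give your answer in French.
Nous devons trouver l'intégrale de notre équation de l'accélération a(t) = 7·exp(-t/2)/4 1 fois. La primitive de l'accélération, avec v(0) = -7/2, donne la vitesse: v(t) = -7·exp(-t/2)/2. De l'équation de la vitesse v(t) = -7·exp(-t/2)/2, nous substituons t = 2*log(3) pour obtenir v = -7/6.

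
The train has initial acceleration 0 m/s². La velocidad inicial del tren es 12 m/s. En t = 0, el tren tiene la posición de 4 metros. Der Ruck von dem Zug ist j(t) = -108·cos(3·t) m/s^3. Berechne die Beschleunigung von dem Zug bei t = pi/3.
Wir müssen das Integral unserer Gleichung für den Ruck j(t) = -108·cos(3·t) 1-mal finden. Durch Integration von dem Ruck und Verwendung der Anfangsbedingung a(0) = 0, erhalten wir a(t) = -36·sin(3·t). Aus der Gleichung für die Beschleunigung a(t) = -36·sin(3·t), setzen wir t = pi/3 ein und erhalten a = 0.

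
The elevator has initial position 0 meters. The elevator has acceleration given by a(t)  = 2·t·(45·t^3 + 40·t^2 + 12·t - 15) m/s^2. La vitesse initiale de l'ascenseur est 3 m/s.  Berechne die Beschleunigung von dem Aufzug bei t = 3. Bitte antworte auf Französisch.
De l'équation de l'accélération a(t) = 2·t·(45·t^3 + 40·t^2 + 12·t - 15), nous substituons t = 3 pour obtenir a = 9576.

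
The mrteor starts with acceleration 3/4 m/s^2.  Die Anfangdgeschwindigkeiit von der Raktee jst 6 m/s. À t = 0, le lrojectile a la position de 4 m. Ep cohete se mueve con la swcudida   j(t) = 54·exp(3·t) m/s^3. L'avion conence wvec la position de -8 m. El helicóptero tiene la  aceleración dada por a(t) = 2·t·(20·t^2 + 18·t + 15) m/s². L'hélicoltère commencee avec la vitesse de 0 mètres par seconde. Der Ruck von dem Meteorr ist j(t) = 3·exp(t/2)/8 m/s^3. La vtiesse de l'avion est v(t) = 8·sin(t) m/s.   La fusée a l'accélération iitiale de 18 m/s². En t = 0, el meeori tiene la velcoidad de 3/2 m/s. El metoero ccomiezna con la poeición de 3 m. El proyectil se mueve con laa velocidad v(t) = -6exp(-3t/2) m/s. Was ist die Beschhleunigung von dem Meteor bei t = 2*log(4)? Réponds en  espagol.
Partiendo de la sacudida j(t) = 3·exp(t/2)/8, tomamos 1 antiderivada. Tomando ∫j(t)dt y aplicando a(0) = 3/4, encontramos a(t) = 3·exp(t/2)/4. De la ecuación de la aceleración a(t) = 3·exp(t/2)/4, sustituimos t = 2*log(4) para obtener a = 3.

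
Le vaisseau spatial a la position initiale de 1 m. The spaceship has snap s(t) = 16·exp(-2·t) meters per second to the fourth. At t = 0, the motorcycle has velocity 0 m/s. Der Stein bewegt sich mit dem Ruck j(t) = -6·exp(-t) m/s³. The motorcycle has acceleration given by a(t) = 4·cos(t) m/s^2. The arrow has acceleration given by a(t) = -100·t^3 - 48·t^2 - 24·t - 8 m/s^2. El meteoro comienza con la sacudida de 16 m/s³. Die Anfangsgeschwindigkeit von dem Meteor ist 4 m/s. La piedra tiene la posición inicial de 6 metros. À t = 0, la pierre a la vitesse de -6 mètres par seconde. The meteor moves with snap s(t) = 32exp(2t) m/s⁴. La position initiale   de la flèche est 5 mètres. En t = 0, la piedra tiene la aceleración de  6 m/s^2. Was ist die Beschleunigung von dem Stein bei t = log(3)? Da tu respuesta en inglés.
To solve this, we need to take 1 antiderivative of our jerk equation j(t) = -6·exp(-t). Integrating jerk and using the initial condition a(0) = 6, we get a(t) = 6·exp(-t). Using a(t) = 6·exp(-t) and substituting t = log(3), we find a = 2.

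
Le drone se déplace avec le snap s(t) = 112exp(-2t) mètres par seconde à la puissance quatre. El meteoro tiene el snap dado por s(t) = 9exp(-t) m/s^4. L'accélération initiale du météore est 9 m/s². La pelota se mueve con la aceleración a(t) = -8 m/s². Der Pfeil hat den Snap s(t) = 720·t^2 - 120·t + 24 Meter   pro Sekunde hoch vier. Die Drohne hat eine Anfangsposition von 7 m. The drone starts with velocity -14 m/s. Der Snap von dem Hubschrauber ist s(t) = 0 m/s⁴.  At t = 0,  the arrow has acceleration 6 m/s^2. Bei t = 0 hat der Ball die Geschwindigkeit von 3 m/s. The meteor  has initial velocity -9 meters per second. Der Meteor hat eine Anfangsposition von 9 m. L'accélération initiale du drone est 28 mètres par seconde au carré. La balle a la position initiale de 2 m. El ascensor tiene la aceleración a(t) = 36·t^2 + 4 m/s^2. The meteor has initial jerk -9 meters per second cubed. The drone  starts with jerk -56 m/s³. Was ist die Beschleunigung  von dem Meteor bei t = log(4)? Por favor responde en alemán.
Ausgehend von dem Snap s(t) = 9·exp(-t), nehmen wir 2 Integrale. Das Integral von dem Snap ist der Ruck. Mit j(0) = -9 erhalten wir j(t) = -9·exp(-t). Durch Integration von dem Ruck und Verwendung der Anfangsbedingung a(0) = 9, erhalten wir a(t) = 9·exp(-t). Wir haben die Beschleunigung a(t) = 9·exp(-t). Durch Einsetzen von t = log(4): a(log(4)) = 9/4.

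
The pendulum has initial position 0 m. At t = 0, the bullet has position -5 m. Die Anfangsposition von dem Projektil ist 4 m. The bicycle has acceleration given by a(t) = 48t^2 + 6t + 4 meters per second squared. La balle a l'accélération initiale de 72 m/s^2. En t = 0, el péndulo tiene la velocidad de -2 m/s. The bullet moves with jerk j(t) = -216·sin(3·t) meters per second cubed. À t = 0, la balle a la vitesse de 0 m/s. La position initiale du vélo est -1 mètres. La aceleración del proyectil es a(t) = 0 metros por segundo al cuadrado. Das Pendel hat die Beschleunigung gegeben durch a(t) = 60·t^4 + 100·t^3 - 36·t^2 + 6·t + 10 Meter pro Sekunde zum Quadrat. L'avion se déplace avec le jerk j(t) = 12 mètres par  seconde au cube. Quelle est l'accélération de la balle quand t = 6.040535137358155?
Nous devons intégrer notre équation du jerk j(t) = -216·sin(3·t) 1 fois. En intégrant le jerk et en utilisant la condition initiale a(0) = 72, nous obtenons a(t) = 72·cos(3·t). De l'équation de l'accélération a(t) = 72·cos(3·t), nous substituons t = 6.040535137358155 pour obtenir a = 53.7508497149674.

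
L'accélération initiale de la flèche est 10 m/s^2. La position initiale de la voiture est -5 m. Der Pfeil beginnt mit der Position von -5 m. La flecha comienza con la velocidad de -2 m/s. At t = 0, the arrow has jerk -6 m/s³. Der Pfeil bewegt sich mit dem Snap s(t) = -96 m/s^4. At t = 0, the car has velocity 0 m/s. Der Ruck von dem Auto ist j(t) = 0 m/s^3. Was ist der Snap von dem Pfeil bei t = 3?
Mit s(t) = -96 und Einsetzen von t = 3, finden wir s = -96.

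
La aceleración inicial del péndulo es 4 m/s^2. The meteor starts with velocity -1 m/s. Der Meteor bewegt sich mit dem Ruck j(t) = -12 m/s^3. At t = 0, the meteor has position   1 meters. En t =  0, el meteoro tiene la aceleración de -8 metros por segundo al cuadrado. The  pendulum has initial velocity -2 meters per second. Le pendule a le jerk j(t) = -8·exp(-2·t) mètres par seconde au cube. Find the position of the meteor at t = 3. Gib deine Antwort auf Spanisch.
Partiendo de la sacudida j(t) = -12, tomamos 3 integrales. Integrando la sacudida y usando la condición inicial a(0) = -8, obtenemos a(t) = -12·t - 8. La integral de la aceleración es la velocidad. Usando v(0) = -1, obtenemos v(t) = -6·t^2 - 8·t - 1. Tomando ∫v(t)dt y aplicando x(0) = 1, encontramos x(t) = -2·t^3 - 4·t^2 - t + 1. Usando x(t) = -2·t^3 - 4·t^2 - t + 1 y sustituyendo t = 3, encontramos x = -92.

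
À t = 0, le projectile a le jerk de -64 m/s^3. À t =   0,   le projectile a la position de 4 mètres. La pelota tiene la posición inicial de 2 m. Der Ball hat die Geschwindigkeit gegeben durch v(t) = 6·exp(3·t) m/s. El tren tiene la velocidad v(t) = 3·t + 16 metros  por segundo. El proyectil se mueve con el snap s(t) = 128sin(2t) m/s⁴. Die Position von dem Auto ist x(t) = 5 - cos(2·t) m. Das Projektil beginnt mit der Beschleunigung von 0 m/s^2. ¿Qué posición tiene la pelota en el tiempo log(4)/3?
Debemos encontrar la integral de nuestra ecuación de la velocidad v(t) = 6·exp(3·t) 1 vez. Integrando la velocidad y usando la condición inicial x(0) = 2, obtenemos x(t) = 2·exp(3·t). De la ecuación de la posición x(t) = 2·exp(3·t), sustituimos t = log(4)/3 para obtener x = 8.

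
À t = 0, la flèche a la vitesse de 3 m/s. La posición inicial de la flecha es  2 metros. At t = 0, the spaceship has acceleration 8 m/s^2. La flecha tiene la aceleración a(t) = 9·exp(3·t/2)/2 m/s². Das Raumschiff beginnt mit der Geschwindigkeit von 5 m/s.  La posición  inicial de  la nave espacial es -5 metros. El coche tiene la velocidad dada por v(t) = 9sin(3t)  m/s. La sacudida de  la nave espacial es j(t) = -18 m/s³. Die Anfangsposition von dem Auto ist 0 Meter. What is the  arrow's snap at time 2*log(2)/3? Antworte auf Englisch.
To solve this, we need to take 2 derivatives of our acceleration equation a(t) = 9·exp(3·t/2)/2. Taking d/dt of a(t), we find j(t) = 27·exp(3·t/2)/4. Differentiating jerk, we get snap: s(t) = 81·exp(3·t/2)/8. Using s(t) = 81·exp(3·t/2)/8 and substituting t = 2*log(2)/3, we find s = 81/4.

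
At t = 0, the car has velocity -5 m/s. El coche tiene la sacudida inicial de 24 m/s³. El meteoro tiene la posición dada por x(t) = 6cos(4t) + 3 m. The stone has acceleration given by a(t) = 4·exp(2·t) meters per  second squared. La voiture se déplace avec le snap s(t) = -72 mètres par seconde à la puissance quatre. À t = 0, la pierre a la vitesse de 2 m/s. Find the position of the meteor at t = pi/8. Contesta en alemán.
Mit x(t) = 6·cos(4·t) + 3 und Einsetzen von t = pi/8, finden wir x = 3.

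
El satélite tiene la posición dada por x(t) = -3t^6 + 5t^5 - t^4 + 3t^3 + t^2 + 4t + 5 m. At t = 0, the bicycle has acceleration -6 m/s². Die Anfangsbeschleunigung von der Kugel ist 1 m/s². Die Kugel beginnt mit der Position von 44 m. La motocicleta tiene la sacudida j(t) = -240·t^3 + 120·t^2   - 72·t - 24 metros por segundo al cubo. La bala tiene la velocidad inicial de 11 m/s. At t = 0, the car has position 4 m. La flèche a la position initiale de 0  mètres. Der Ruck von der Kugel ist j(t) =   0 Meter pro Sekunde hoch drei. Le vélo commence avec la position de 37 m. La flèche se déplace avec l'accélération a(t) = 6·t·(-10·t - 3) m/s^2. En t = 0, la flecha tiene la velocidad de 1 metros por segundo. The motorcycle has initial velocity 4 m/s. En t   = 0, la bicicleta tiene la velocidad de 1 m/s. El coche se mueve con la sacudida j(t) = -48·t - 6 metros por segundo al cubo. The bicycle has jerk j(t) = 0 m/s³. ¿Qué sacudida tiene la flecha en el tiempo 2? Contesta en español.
Debemos derivar nuestra ecuación de la aceleración a(t) = 6·t·(-10·t - 3) 1 vez. Tomando d/dt de a(t), encontramos j(t) = -120·t - 18. De la ecuación de la sacudida j(t) = -120·t - 18, sustituimos t = 2 para obtener j = -258.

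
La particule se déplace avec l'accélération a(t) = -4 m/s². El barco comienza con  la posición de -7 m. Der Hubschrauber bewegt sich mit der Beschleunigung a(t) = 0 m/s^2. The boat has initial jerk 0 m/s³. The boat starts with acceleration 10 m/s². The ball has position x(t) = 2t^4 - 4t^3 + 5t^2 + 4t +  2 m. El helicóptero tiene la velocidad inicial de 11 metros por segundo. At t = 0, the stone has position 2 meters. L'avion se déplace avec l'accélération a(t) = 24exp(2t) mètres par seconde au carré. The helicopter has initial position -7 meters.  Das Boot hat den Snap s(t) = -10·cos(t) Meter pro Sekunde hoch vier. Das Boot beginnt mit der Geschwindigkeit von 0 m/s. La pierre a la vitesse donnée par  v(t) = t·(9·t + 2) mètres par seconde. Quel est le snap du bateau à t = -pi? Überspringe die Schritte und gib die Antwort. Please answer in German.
Die Antwort ist 10.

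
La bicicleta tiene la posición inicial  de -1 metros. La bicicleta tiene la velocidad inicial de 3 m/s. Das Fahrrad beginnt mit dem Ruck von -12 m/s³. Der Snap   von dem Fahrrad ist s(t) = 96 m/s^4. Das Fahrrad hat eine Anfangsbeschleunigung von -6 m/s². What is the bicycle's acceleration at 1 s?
We must find the antiderivative of our snap equation s(t) = 96 2 times. Finding the antiderivative of s(t) and using j(0) = -12: j(t) = 96·t - 12. The integral of jerk, with a(0) = -6, gives acceleration: a(t) = 48·t^2 - 12·t - 6. We have acceleration a(t) = 48·t^2 - 12·t - 6. Substituting t = 1: a(1) = 30.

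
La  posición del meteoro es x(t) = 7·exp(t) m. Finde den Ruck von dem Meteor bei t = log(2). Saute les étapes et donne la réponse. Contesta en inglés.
At t = log(2), j = 14.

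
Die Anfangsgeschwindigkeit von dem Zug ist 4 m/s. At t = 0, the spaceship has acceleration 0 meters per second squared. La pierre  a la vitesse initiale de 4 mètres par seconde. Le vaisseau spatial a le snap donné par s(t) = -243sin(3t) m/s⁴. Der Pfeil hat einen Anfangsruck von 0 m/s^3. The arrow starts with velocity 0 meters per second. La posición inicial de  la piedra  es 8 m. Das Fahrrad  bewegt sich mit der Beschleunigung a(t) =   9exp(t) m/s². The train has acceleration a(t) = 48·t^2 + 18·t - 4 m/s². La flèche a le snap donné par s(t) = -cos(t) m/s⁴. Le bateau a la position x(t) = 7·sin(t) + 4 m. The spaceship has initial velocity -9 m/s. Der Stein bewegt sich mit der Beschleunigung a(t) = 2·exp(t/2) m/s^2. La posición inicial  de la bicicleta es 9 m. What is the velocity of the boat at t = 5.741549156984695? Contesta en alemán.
Ausgehend von der Position x(t) = 7·sin(t) + 4, nehmen wir 1 Ableitung. Durch Ableiten von der Position erhalten wir die Geschwindigkeit: v(t) = 7·cos(t). Mit v(t) = 7·cos(t) und Einsetzen von t = 5.741549156984695, finden wir v = 5.99806430999131.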